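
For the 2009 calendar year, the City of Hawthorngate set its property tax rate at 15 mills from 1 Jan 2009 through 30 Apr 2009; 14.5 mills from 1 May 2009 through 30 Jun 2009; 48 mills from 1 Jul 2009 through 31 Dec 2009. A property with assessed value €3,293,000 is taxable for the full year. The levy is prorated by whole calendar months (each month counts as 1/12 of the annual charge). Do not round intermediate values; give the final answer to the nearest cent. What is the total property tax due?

€103,455.08

1 Jan – 30 Apr 2009: 4 months at 15 mills → €3,293,000 × 1.5% × 4/12 = €16,465.0000
1 May – 30 Jun 2009: 2 months at 14.5 mills → €3,293,000 × 1.45% × 2/12 = €7,958.0833
1 Jul – 31 Dec 2009: 6 months at 48 mills → €3,293,000 × 4.8% × 6/12 = €79,032.0000
Total = €103,455.0833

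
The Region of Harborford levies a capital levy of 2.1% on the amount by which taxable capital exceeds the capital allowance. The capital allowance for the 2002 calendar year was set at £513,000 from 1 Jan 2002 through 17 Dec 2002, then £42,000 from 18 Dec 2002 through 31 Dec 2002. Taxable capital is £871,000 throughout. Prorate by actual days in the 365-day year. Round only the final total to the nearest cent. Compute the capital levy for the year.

1 Jan – 17 Dec 2002: 351 days, exemption £513,000 → (£871,000 − £513,000) × 2.1% × 351/365 = £7,229.6384
18 Dec – 31 Dec 2002: 14 days, exemption £42,000 → (£871,000 − £42,000) × 2.1% × 14/365 = £667.7425
Total = £7,897.3808

£7,897.38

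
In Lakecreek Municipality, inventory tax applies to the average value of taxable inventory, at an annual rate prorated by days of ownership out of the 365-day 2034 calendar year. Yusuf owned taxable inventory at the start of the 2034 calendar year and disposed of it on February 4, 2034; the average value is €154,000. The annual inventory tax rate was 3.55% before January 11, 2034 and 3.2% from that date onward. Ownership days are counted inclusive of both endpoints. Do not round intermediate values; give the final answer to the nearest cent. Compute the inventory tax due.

January 1 – January 10, 2034: 10 days at 3.55% → €154,000 × 3.55% × 10/365 = €149.7808
January 11 – February 4, 2034: 25 days at 3.2% → €154,000 × 3.2% × 25/365 = €337.5342
Total = €487.3151

€487.32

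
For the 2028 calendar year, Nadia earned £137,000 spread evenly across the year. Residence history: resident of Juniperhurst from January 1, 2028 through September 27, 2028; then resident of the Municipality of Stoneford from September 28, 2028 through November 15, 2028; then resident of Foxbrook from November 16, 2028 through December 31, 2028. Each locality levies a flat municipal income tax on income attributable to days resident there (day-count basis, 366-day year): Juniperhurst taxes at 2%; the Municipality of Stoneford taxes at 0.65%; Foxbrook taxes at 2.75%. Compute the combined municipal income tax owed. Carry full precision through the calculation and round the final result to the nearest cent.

£2,621.53

Juniperhurst, January 1 – September 27, 2028: 271 days → £137,000 × 2% × 271/366 = £2,028.7978
The Municipality of Stoneford, September 28 – November 15, 2028: 49 days → £137,000 × 0.65% × 49/366 = £119.2199
Foxbrook, November 16 – December 31, 2028: 46 days → £137,000 × 2.75% × 46/366 = £473.5109
Total = £2,621.5287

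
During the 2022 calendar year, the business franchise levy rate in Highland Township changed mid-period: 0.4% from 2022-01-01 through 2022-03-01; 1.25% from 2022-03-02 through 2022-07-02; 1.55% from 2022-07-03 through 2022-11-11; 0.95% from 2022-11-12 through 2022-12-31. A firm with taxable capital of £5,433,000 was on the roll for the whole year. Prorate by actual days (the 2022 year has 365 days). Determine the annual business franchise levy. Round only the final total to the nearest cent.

£63,982.88

2022-01-01 to 2022-03-01: 60 days at 0.4% → £5,433,000 × 0.4% × 60/365 = £3,572.3836
2022-03-02 to 2022-07-02: 123 days at 1.25% → £5,433,000 × 1.25% × 123/365 = £22,885.5822
2022-07-03 to 2022-11-11: 132 days at 1.55% → £5,433,000 × 1.55% × 132/365 = £30,454.5699
2022-11-12 to 2022-12-31: 50 days at 0.95% → £5,433,000 × 0.95% × 50/365 = £7,070.3425
Total = £63,982.8781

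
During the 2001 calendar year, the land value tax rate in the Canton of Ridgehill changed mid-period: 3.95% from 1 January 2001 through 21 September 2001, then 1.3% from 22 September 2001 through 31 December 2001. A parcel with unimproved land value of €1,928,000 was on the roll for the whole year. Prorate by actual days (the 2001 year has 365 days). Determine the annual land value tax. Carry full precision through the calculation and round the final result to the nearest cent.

1 January – 21 September 2001: 264 days at 3.95% → €1,928,000 × 3.95% × 264/365 = €55,082.6959
22 September – 31 December 2001: 101 days at 1.3% → €1,928,000 × 1.3% × 101/365 = €6,935.5178
Total = €62,018.2137

€62,018.21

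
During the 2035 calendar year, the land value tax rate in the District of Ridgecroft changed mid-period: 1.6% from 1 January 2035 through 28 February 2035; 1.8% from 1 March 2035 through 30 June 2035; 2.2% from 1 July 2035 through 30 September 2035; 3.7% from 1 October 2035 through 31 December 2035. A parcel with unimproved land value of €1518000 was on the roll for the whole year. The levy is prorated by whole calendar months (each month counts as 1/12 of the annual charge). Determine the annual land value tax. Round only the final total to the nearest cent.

1 January – 28 February 2035: 2 months at 1.6% → €1518000 × 1.6% × 2/12 = €4048.0000
1 March – 30 June 2035: 4 months at 1.8% → €1518000 × 1.8% × 4/12 = €9108.0000
1 July – 30 September 2035: 3 months at 2.2% → €1518000 × 2.2% × 3/12 = €8349.0000
1 October – 31 December 2035: 3 months at 3.7% → €1518000 × 3.7% × 3/12 = €14041.5000
Total = €35546.5000

€35546.50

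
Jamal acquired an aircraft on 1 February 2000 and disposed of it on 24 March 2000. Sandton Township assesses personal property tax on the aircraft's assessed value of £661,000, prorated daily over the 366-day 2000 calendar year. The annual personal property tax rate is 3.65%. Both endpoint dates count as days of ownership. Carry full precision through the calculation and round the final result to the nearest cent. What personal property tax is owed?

£3,493.73

Days held (1 February – 24 March 2000): 53 out of 366
Tax = £661,000 × 3.65% × 53/366 = £3,493.7281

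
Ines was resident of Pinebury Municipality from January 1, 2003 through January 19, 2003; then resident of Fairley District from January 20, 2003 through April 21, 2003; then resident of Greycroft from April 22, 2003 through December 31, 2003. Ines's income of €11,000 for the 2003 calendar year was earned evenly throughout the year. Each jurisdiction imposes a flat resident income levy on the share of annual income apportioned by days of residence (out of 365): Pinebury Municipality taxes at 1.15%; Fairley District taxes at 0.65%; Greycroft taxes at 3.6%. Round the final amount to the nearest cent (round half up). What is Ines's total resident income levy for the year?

Pinebury Municipality, January 1 – January 19, 2003: 19 days → €11,000 × 1.15% × 19/365 = €6.5849
Fairley District, January 20 – April 21, 2003: 92 days → €11,000 × 0.65% × 92/365 = €18.0219
Greycroft, April 22 – December 31, 2003: 254 days → €11,000 × 3.6% × 254/365 = €275.5726
Total = €300.1795

€300.18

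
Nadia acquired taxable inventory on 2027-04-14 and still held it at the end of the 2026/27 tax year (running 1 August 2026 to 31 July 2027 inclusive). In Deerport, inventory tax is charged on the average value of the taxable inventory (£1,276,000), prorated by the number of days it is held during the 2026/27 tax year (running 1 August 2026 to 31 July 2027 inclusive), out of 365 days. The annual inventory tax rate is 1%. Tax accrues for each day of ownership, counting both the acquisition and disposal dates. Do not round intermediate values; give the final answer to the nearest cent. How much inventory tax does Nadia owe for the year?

£3,810.52

Days held (2027-04-14 to 2027-07-31): 109 out of 365
Tax = £1,276,000 × 1% × 109/365 = £3,810.5205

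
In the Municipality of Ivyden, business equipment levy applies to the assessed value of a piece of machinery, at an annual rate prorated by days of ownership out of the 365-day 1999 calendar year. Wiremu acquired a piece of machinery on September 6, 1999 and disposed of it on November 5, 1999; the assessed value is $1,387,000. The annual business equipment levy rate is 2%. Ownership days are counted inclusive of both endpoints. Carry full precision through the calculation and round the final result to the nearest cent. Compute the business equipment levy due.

Days held (September 6 – November 5, 1999): 61 out of 365
Tax = $1,387,000 × 2% × 61/365 = $4,636.0000

$4,636.00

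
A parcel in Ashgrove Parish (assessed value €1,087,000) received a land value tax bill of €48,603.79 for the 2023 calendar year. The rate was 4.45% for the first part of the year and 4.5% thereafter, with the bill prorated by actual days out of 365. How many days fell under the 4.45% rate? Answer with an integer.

Let d = days at the first rate; then 365 − d days at the second rate.
€1,087,000 × [4.45%·d + 4.5%·(365−d)] / 365 = €48,603.79
Solving gives d = 209, so the new rate took effect on 29 Jul 2023.

209 days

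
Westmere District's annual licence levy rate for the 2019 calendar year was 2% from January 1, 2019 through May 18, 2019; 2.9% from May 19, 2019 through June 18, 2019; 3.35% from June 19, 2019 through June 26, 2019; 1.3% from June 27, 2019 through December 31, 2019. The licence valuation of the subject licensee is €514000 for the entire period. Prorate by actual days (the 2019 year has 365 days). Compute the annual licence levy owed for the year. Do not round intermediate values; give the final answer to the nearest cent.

January 1 – May 18, 2019: 138 days at 2% → €514000 × 2% × 138/365 = €3886.6849
May 19 – June 18, 2019: 31 days at 2.9% → €514000 × 2.9% × 31/365 = €1265.9890
June 19 – June 26, 2019: 8 days at 3.35% → €514000 × 3.35% × 8/365 = €377.4027
June 27 – December 31, 2019: 188 days at 1.3% → €514000 × 1.3% × 188/365 = €3441.6877
Total = €8971.7644

€8971.76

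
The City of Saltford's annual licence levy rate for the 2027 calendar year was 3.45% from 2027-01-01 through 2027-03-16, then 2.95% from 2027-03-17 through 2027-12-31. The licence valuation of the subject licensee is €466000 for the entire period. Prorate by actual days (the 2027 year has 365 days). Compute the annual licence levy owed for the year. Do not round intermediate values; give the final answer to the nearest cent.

2027-01-01 to 2027-03-16: 75 days at 3.45% → €466000 × 3.45% × 75/365 = €3303.4932
2027-03-17 to 2027-12-31: 290 days at 2.95% → €466000 × 2.95% × 290/365 = €10922.2740
Total = €14225.7671

€14225.77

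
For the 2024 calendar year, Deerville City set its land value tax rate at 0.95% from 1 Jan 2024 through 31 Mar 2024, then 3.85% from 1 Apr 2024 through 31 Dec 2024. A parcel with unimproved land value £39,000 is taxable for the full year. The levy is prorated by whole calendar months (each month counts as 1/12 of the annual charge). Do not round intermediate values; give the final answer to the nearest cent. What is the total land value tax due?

1 Jan – 31 Mar 2024: 3 months at 0.95% → £39,000 × 0.95% × 3/12 = £92.6250
1 Apr – 31 Dec 2024: 9 months at 3.85% → £39,000 × 3.85% × 9/12 = £1,126.1250
Total = £1,218.7500

£1,218.75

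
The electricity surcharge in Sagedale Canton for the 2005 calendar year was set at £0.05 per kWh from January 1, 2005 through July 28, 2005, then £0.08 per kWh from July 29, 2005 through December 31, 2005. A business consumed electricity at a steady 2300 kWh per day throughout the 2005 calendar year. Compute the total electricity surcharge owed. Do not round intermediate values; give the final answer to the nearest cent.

January 1 – July 28, 2005: 209 days × 2300 kWh/day = 480,700 kWh at £0.05/kWh → £24,035.00
July 29 – December 31, 2005: 156 days × 2300 kWh/day = 358,800 kWh at £0.08/kWh → £28,704.00

£52,739.00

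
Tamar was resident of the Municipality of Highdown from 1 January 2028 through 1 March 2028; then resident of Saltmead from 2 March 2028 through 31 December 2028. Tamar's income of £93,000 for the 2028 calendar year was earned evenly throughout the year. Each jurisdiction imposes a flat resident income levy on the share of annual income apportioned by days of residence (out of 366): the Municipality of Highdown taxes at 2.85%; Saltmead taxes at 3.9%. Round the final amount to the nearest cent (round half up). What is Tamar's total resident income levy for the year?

£3,464.25

The Municipality of Highdown, 1 January – 1 March 2028: 61 days → £93,000 × 2.85% × 61/366 = £441.7500
Saltmead, 2 March – 31 December 2028: 305 days → £93,000 × 3.9% × 305/366 = £3,022.5000
Total = £3,464.2500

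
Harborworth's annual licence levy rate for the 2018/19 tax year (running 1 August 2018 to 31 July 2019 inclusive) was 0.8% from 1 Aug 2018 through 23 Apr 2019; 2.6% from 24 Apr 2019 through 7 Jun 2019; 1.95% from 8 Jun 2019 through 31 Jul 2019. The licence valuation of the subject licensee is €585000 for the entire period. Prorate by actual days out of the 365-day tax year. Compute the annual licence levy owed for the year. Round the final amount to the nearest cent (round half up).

€6973.52

1 Aug 2018 – 23 Apr 2019: 266 days at 0.8% → €585000 × 0.8% × 266/365 = €3410.6301
24 Apr – 7 Jun 2019: 45 days at 2.6% → €585000 × 2.6% × 45/365 = €1875.2055
8 Jun – 31 Jul 2019: 54 days at 1.95% → €585000 × 1.95% × 54/365 = €1687.6849
Total = €6973.5205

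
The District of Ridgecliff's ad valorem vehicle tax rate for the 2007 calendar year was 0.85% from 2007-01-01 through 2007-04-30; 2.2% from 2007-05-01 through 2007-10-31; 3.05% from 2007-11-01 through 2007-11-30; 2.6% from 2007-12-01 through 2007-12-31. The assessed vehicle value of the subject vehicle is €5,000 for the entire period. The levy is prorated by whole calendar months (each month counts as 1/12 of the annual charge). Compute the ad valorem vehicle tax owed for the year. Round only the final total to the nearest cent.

€92.71

2007-01-01 to 2007-04-30: 4 months at 0.85% → €5,000 × 0.85% × 4/12 = €14.1667
2007-05-01 to 2007-10-31: 6 months at 2.2% → €5,000 × 2.2% × 6/12 = €55.0000
2007-11-01 to 2007-11-30: 1 month at 3.05% → €5,000 × 3.05% × 1/12 = €12.7083
2007-12-01 to 2007-12-31: 1 month at 2.6% → €5,000 × 2.6% × 1/12 = €10.8333
Total = €92.7083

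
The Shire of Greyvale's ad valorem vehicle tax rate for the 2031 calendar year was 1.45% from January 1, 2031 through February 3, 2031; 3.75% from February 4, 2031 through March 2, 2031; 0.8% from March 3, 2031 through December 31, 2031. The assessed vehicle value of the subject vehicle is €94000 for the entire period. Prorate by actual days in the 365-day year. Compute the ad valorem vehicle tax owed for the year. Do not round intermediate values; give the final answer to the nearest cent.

January 1 – February 3, 2031: 34 days at 1.45% → €94000 × 1.45% × 34/365 = €126.9644
February 4 – March 2, 2031: 27 days at 3.75% → €94000 × 3.75% × 27/365 = €260.7534
March 3 – December 31, 2031: 304 days at 0.8% → €94000 × 0.8% × 304/365 = €626.3233
Total = €1014.0411

€1014.04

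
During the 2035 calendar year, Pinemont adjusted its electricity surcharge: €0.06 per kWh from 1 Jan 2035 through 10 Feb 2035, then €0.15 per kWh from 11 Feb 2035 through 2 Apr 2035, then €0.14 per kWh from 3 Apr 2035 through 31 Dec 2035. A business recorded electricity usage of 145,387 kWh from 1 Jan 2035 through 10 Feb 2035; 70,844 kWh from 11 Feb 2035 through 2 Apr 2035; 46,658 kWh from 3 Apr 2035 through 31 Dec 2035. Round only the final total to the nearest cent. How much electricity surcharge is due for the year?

1 Jan – 10 Feb 2035: 145,387 kWh at €0.06/kWh → €8723.22
11 Feb – 2 Apr 2035: 70,844 kWh at €0.15/kWh → €10626.60
3 Apr – 31 Dec 2035: 46,658 kWh at €0.14/kWh → €6532.12

€25881.94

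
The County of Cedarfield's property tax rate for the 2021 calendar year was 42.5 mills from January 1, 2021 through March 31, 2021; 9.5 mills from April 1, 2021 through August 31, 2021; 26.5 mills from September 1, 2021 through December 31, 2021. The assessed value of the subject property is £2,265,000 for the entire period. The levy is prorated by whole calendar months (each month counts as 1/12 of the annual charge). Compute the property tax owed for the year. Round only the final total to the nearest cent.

£53,038.75

January 1 – March 31, 2021: 3 months at 42.5 mills → £2,265,000 × 4.25% × 3/12 = £24,065.6250
April 1 – August 31, 2021: 5 months at 9.5 mills → £2,265,000 × 0.95% × 5/12 = £8,965.6250
September 1 – December 31, 2021: 4 months at 26.5 mills → £2,265,000 × 2.65% × 4/12 = £20,007.5000
Total = £53,038.7500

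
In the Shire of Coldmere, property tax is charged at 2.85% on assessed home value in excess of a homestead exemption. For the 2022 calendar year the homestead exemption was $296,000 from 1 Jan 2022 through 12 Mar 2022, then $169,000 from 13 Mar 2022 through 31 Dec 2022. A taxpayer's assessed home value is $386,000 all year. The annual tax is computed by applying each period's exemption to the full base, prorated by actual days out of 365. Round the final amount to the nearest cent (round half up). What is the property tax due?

$5,480.43

1 Jan – 12 Mar 2022: 71 days, exemption $296,000 → ($386,000 − $296,000) × 2.85% × 71/365 = $498.9452
13 Mar – 31 Dec 2022: 294 days, exemption $169,000 → ($386,000 − $169,000) × 2.85% × 294/365 = $4,981.4877
Total = $5,480.4329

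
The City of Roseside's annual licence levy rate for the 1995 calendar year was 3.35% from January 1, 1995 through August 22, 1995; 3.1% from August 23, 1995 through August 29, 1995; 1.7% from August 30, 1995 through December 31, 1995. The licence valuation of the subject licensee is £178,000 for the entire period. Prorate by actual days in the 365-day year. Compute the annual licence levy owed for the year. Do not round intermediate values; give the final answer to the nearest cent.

January 1 – August 22, 1995: 234 days at 3.35% → £178,000 × 3.35% × 234/365 = £3,822.8548
August 23 – August 29, 1995: 7 days at 3.1% → £178,000 × 3.1% × 7/365 = £105.8247
August 30 – December 31, 1995: 124 days at 1.7% → £178,000 × 1.7% × 124/365 = £1,028.0110
Total = £4,956.6904

£4,956.69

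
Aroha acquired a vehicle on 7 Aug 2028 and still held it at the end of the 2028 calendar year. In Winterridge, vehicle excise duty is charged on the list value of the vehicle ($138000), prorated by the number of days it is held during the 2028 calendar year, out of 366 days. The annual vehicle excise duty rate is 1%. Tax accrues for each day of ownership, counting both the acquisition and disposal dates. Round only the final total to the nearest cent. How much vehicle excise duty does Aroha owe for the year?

Days held (7 Aug – 31 Dec 2028): 147 out of 366
Tax = $138000 × 1% × 147/366 = $554.2623

$554.26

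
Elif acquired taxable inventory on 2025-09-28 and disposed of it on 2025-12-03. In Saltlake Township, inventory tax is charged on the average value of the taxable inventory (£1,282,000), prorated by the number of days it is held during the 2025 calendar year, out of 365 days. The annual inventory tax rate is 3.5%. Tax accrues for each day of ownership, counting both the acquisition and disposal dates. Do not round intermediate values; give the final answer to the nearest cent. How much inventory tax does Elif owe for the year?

£8,236.41

Days held (2025-09-28 to 2025-12-03): 67 out of 365
Tax = £1,282,000 × 3.5% × 67/365 = £8,236.4110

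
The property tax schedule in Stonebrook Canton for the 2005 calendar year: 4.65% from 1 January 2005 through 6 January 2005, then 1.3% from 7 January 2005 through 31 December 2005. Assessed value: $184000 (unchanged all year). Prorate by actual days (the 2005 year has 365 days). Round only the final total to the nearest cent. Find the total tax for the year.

1 January – 6 January 2005: 6 days at 4.65% → $184000 × 4.65% × 6/365 = $140.6466
7 January – 31 December 2005: 359 days at 1.3% → $184000 × 1.3% × 359/365 = $2352.6795
Total = $2493.3260

$2493.33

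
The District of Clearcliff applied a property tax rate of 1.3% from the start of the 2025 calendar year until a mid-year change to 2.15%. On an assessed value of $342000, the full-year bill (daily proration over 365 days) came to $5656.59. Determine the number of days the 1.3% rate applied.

213 days

Let d = days at the first rate; then 365 − d days at the second rate.
$342000 × [1.3%·d + 2.15%·(365−d)] / 365 = $5656.59
Solving gives d = 213, so the new rate took effect on 2 August 2025.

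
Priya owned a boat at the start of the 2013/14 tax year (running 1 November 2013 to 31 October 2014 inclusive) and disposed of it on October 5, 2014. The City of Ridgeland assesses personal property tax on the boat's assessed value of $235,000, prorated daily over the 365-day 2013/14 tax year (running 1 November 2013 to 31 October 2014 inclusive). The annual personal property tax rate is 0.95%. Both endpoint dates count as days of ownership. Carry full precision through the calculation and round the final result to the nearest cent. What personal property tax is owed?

$2,073.47

Days held (November 1, 2013 – October 5, 2014): 339 out of 365
Tax = $235,000 × 0.95% × 339/365 = $2,073.4726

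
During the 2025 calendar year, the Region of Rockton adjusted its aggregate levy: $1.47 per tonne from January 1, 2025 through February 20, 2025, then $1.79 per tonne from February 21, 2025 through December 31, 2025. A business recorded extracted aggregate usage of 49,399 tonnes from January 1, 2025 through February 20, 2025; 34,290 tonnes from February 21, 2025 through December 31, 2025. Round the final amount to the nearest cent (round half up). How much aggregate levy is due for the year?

$133995.63

January 1 – February 20, 2025: 49,399 tonnes at $1.47/tonne → $72616.53
February 21 – December 31, 2025: 34,290 tonnes at $1.79/tonne → $61379.10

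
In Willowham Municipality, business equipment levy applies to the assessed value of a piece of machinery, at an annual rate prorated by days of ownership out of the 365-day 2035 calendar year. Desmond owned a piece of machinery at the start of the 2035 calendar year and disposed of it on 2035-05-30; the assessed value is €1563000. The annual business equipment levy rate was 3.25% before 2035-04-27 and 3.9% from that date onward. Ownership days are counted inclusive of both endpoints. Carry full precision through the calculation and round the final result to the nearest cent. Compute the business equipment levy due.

€21822.05

2035-01-01 to 2035-04-26: 116 days at 3.25% → €1563000 × 3.25% × 116/365 = €16143.8630
2035-04-27 to 2035-05-30: 34 days at 3.9% → €1563000 × 3.9% × 34/365 = €5678.1863
Total = €21822.0493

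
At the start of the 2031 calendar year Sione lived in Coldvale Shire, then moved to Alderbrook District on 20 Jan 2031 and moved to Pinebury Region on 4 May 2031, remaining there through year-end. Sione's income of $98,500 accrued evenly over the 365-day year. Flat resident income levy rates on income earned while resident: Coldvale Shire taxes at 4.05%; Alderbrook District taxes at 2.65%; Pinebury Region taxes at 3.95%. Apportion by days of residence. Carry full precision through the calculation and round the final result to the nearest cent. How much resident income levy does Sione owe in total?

$3,531.02

Coldvale Shire, 1 Jan – 19 Jan 2031: 19 days → $98,500 × 4.05% × 19/365 = $207.6596
Alderbrook District, 20 Jan – 3 May 2031: 104 days → $98,500 × 2.65% × 104/365 = $743.7425
Pinebury Region, 4 May – 31 Dec 2031: 242 days → $98,500 × 3.95% × 242/365 = $2,579.6205
Total = $3,531.0226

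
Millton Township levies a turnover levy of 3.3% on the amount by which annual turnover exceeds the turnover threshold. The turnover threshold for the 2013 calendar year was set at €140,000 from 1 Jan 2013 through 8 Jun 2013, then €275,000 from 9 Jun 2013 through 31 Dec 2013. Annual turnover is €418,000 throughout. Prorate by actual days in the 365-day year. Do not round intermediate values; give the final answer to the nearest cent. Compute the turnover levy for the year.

€6,659.67

1 Jan – 8 Jun 2013: 159 days, exemption €140,000 → (€418,000 − €140,000) × 3.3% × 159/365 = €3,996.3452
9 Jun – 31 Dec 2013: 206 days, exemption €275,000 → (€418,000 − €275,000) × 3.3% × 206/365 = €2,663.3260
Total = €6,659.6712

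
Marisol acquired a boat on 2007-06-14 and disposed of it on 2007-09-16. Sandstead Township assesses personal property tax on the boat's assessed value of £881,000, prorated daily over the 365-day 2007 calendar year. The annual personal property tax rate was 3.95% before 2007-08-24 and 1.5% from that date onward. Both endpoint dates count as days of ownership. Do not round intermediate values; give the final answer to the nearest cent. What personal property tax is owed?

£7,638.15

2007-06-14 to 2007-08-23: 71 days at 3.95% → £881,000 × 3.95% × 71/365 = £6,769.2178
2007-08-24 to 2007-09-16: 24 days at 1.5% → £881,000 × 1.5% × 24/365 = £868.9315
Total = £7,638.1493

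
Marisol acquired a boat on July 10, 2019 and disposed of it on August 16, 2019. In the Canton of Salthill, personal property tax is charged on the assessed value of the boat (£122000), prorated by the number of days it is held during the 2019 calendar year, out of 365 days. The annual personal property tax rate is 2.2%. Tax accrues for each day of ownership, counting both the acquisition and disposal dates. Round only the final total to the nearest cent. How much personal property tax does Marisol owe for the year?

£279.43

Days held (July 10 – August 16, 2019): 38 out of 365
Tax = £122000 × 2.2% × 38/365 = £279.4301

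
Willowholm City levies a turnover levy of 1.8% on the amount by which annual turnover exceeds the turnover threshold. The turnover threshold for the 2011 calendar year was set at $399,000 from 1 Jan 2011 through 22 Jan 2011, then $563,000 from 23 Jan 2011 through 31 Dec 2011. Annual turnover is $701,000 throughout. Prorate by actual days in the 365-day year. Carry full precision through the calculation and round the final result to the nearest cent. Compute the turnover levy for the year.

1 Jan – 22 Jan 2011: 22 days, exemption $399,000 → ($701,000 − $399,000) × 1.8% × 22/365 = $327.6493
23 Jan – 31 Dec 2011: 343 days, exemption $563,000 → ($701,000 − $563,000) × 1.8% × 343/365 = $2,334.2795
Total = $2,661.9288

$2,661.93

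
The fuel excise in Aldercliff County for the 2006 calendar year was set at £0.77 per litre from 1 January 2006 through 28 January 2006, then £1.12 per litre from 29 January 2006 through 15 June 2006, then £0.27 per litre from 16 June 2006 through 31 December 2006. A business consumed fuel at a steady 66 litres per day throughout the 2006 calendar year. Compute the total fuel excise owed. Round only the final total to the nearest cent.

£15,170.10

1 January – 28 January 2006: 28 days × 66 litres/day = 1,848 litres at £0.77/litre → £1,422.96
29 January – 15 June 2006: 138 days × 66 litres/day = 9,108 litres at £1.12/litre → £10,200.96
16 June – 31 December 2006: 199 days × 66 litres/day = 13,134 litres at £0.27/litre → £3,546.18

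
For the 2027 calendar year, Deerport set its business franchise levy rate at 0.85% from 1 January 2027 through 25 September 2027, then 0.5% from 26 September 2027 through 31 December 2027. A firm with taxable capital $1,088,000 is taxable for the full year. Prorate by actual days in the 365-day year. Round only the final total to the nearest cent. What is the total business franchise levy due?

$8,236.01

1 January – 25 September 2027: 268 days at 0.85% → $1,088,000 × 0.85% × 268/365 = $6,790.3123
26 September – 31 December 2027: 97 days at 0.5% → $1,088,000 × 0.5% × 97/365 = $1,445.6986
Total = $8,236.0110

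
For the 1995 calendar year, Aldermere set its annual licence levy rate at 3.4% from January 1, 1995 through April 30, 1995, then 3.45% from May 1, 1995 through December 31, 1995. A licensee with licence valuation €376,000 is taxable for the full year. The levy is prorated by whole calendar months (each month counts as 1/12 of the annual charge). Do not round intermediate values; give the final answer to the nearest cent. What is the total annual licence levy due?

January 1 – April 30, 1995: 4 months at 3.4% → €376,000 × 3.4% × 4/12 = €4,261.3333
May 1 – December 31, 1995: 8 months at 3.45% → €376,000 × 3.45% × 8/12 = €8,648.0000
Total = €12,909.3333

€12,909.33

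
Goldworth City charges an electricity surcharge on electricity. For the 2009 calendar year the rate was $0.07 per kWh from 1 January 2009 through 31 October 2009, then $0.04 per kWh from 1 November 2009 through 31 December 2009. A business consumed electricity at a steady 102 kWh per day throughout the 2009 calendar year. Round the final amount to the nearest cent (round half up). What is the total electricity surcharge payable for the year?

$2,419.44

1 January – 31 October 2009: 304 days × 102 kWh/day = 31,008 kWh at $0.07/kWh → $2,170.56
1 November – 31 December 2009: 61 days × 102 kWh/day = 6,222 kWh at $0.04/kWh → $248.88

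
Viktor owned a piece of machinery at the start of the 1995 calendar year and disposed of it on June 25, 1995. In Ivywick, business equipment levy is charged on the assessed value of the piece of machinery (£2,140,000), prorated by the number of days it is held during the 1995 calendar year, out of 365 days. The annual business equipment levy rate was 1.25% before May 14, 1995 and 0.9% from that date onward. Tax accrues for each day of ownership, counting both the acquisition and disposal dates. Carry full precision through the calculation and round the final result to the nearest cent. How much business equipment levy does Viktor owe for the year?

£12,016.25

January 1 – May 13, 1995: 133 days at 1.25% → £2,140,000 × 1.25% × 133/365 = £9,747.2603
May 14 – June 25, 1995: 43 days at 0.9% → £2,140,000 × 0.9% × 43/365 = £2,268.9863
Total = £12,016.2466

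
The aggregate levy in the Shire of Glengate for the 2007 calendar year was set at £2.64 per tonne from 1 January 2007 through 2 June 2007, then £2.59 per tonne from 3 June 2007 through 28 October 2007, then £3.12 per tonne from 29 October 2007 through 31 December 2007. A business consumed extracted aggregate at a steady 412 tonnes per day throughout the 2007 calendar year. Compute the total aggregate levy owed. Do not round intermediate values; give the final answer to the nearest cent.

£406,611.04

1 January – 2 June 2007: 153 days × 412 tonnes/day = 63,036 tonnes at £2.64/tonne → £166,415.04
3 June – 28 October 2007: 148 days × 412 tonnes/day = 60,976 tonnes at £2.59/tonne → £157,927.84
29 October – 31 December 2007: 64 days × 412 tonnes/day = 26,368 tonnes at £3.12/tonne → £82,268.16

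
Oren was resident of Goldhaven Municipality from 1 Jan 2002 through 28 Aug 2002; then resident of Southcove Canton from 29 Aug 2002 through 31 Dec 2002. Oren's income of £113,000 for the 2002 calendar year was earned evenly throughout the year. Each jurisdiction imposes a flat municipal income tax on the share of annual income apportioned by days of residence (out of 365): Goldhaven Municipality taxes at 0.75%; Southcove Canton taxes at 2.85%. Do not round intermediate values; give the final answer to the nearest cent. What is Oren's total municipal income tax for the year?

£1,660.17

Goldhaven Municipality, 1 Jan – 28 Aug 2002: 240 days → £113,000 × 0.75% × 240/365 = £557.2603
Southcove Canton, 29 Aug – 31 Dec 2002: 125 days → £113,000 × 2.85% × 125/365 = £1,102.9110
Total = £1,660.1712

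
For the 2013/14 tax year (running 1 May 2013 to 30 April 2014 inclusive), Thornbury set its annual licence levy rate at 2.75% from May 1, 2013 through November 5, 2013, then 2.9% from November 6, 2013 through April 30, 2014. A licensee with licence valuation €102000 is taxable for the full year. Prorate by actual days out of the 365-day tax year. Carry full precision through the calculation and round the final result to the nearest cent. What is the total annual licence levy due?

May 1 – November 5, 2013: 189 days at 2.75% → €102000 × 2.75% × 189/365 = €1452.4521
November 6, 2013 – April 30, 2014: 176 days at 2.9% → €102000 × 2.9% × 176/365 = €1426.3233
Total = €2878.7753

€2878.78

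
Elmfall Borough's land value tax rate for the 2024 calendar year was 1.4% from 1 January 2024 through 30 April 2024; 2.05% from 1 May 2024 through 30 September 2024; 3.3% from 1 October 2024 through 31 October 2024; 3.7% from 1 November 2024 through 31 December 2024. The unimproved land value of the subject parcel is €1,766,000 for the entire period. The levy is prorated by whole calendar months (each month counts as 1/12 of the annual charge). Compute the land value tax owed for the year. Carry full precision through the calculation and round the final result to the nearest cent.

1 January – 30 April 2024: 4 months at 1.4% → €1,766,000 × 1.4% × 4/12 = €8,241.3333
1 May – 30 September 2024: 5 months at 2.05% → €1,766,000 × 2.05% × 5/12 = €15,084.5833
1 October – 31 October 2024: 1 month at 3.3% → €1,766,000 × 3.3% × 1/12 = €4,856.5000
1 November – 31 December 2024: 2 months at 3.7% → €1,766,000 × 3.7% × 2/12 = €10,890.3333
Total = €39,072.7500

€39,072.75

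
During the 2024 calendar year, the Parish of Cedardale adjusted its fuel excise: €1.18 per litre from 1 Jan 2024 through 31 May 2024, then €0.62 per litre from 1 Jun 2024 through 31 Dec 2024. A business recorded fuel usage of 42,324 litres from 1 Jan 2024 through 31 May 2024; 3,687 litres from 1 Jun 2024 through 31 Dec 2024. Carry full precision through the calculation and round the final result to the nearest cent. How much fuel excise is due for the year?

€52,228.26

1 Jan – 31 May 2024: 42,324 litres at €1.18/litre → €49,942.32
1 Jun – 31 Dec 2024: 3,687 litres at €0.62/litre → €2,285.94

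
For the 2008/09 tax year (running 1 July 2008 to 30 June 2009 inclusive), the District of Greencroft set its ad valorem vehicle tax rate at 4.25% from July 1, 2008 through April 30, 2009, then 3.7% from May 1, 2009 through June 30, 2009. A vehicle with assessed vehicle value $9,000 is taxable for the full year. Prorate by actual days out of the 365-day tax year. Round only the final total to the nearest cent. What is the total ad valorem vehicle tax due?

July 1, 2008 – April 30, 2009: 304 days at 4.25% → $9,000 × 4.25% × 304/365 = $318.5753
May 1 – June 30, 2009: 61 days at 3.7% → $9,000 × 3.7% × 61/365 = $55.6521
Total = $374.2274

$374.23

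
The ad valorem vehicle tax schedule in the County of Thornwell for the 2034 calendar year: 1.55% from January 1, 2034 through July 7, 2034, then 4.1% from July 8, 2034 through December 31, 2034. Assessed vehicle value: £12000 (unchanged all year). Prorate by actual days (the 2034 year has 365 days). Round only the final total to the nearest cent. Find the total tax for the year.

£334.39

January 1 – July 7, 2034: 188 days at 1.55% → £12000 × 1.55% × 188/365 = £95.8027
July 8 – December 31, 2034: 177 days at 4.1% → £12000 × 4.1% × 177/365 = £238.5863
Total = £334.3890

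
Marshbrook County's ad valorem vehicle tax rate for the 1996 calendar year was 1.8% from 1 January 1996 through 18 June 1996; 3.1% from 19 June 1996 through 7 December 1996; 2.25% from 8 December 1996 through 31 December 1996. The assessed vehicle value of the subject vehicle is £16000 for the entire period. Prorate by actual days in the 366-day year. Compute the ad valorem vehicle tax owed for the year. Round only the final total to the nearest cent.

1 January – 18 June 1996: 170 days at 1.8% → £16000 × 1.8% × 170/366 = £133.7705
19 June – 7 December 1996: 172 days at 3.1% → £16000 × 3.1% × 172/366 = £233.0929
8 December – 31 December 1996: 24 days at 2.25% → £16000 × 2.25% × 24/366 = £23.6066
Total = £390.4699

£390.47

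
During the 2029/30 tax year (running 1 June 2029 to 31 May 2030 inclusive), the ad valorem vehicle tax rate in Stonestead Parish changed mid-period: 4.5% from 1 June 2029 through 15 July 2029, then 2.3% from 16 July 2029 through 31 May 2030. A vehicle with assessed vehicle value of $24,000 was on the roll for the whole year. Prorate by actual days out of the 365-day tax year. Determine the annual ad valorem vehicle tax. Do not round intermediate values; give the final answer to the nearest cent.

$617.10

1 June – 15 July 2029: 45 days at 4.5% → $24,000 × 4.5% × 45/365 = $133.1507
16 July 2029 – 31 May 2030: 320 days at 2.3% → $24,000 × 2.3% × 320/365 = $483.9452
Total = $617.0959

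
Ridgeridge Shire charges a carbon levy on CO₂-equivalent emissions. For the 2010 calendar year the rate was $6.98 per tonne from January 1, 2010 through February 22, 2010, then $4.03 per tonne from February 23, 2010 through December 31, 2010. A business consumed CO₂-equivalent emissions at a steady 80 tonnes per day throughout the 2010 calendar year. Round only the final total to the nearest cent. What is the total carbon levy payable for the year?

January 1 – February 22, 2010: 53 days × 80 tonnes/day = 4,240 tonnes at $6.98/tonne → $29,595.20
February 23 – December 31, 2010: 312 days × 80 tonnes/day = 24,960 tonnes at $4.03/tonne → $100,588.80

$130,184.00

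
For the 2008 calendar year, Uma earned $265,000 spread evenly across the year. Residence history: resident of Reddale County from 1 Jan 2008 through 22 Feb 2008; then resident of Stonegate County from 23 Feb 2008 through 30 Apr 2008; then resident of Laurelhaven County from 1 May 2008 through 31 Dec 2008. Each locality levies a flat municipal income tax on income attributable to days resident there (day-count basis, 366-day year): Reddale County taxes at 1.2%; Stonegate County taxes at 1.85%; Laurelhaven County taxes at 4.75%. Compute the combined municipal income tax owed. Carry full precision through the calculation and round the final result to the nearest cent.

$9,797.40

Reddale County, 1 Jan – 22 Feb 2008: 53 days → $265,000 × 1.2% × 53/366 = $460.4918
Stonegate County, 23 Feb – 30 Apr 2008: 68 days → $265,000 × 1.85% × 68/366 = $910.8470
Laurelhaven County, 1 May – 31 Dec 2008: 245 days → $265,000 × 4.75% × 245/366 = $8,426.0587
Total = $9,797.3975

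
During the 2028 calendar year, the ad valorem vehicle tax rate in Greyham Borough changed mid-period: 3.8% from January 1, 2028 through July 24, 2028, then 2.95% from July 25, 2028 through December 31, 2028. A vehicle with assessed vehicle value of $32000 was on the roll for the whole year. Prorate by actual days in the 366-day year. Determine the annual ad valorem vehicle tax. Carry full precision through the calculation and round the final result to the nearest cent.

January 1 – July 24, 2028: 206 days at 3.8% → $32000 × 3.8% × 206/366 = $684.4153
July 25 – December 31, 2028: 160 days at 2.95% → $32000 × 2.95% × 160/366 = $412.6776
Total = $1097.0929

$1097.09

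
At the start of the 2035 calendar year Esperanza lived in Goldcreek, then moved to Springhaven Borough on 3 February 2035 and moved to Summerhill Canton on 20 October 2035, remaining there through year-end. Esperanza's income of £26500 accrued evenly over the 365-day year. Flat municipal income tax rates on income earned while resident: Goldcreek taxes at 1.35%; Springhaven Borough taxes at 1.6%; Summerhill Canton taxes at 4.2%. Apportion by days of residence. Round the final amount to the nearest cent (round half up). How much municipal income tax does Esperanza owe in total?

£555.81

Goldcreek, 1 January – 2 February 2035: 33 days → £26500 × 1.35% × 33/365 = £32.3445
Springhaven Borough, 3 February – 19 October 2035: 259 days → £26500 × 1.6% × 259/365 = £300.8658
Summerhill Canton, 20 October – 31 December 2035: 73 days → £26500 × 4.2% × 73/365 = £222.6000
Total = £555.8103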